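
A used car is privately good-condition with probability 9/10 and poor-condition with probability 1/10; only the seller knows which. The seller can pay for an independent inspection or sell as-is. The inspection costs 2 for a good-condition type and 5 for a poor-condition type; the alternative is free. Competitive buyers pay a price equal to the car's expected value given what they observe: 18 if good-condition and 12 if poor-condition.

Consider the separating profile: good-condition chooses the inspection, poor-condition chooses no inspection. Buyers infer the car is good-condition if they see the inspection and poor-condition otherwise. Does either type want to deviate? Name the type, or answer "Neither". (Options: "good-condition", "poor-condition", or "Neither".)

The inspection pays 18; no inspection pays 12.
good-condition: assigned the inspection, nets 18 − 2 = 16; deviating to no inspection nets 12.
poor-condition: assigned no inspection, nets 12; deviating to the inspection nets 18 − 5 = 13.
The poor-condition type gains 1 by deviating.

poor-condition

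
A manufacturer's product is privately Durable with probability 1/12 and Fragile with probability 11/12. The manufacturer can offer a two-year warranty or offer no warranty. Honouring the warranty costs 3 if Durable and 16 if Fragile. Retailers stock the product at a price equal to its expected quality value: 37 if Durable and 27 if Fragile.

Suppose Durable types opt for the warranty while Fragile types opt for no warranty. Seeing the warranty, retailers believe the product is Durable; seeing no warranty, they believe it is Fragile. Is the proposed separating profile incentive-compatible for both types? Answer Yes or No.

Under these beliefs, the warranty earns price 37 and no warranty earns price 27.
Durable: the warranty nets 37 − 3 = 34; no warranty nets 27. Durable prefers the warranty.
Fragile: the warranty nets 37 − 16 = 21; no warranty nets 27. Fragile prefers no warranty.
Neither type deviates, so the separating profile is an equilibrium.

Yes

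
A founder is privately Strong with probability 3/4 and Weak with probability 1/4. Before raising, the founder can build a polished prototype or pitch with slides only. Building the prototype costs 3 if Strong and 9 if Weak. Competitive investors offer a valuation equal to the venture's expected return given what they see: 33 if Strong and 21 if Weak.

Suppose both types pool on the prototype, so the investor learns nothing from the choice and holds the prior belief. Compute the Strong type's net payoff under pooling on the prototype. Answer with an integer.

Pooled valuation = 3/4·33 + 1/4·21 = 30.
Strong pays cost 3 for the prototype, so net payoff = 30 − 3 = 27.

27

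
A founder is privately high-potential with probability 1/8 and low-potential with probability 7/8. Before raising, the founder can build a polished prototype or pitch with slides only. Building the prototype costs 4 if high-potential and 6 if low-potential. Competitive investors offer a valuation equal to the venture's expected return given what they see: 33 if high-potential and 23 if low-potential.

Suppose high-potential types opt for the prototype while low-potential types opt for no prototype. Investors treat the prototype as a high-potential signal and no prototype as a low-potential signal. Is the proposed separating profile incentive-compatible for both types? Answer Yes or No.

No

Under these beliefs, the prototype earns valuation 33 and no prototype earns valuation 23.
high-potential: the prototype nets 33 − 4 = 29; no prototype nets 23. high-potential prefers the prototype.
low-potential: the prototype nets 33 − 6 = 27; no prototype nets 23. low-potential would deviate to the prototype.
low-potential has a profitable deviation, so the profile is not an equilibrium.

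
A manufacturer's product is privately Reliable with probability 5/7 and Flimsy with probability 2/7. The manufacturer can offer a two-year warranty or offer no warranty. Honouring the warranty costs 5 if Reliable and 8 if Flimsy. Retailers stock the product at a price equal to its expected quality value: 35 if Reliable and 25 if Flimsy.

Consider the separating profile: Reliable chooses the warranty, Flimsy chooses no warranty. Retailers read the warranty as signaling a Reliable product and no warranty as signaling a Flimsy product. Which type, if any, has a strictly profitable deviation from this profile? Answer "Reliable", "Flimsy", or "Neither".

The warranty pays 35; no warranty pays 25.
Reliable: assigned the warranty, nets 35 − 5 = 30; deviating to no warranty nets 25.
Flimsy: assigned no warranty, nets 25; deviating to the warranty nets 35 − 8 = 27.
The Flimsy type gains 2 by deviating.

Flimsy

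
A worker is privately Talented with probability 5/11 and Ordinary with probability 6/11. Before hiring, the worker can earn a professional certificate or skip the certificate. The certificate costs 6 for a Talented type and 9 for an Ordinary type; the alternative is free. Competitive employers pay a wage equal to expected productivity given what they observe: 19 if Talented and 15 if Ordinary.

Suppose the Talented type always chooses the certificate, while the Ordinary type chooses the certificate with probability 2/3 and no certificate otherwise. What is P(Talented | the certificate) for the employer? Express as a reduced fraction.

5/9

P(the certificate) = (5/11)·1 + (6/11)·(2/3) = 9/11.
By Bayes' rule, P(Talented | the certificate) = (5/11) / (9/11) = 5/9.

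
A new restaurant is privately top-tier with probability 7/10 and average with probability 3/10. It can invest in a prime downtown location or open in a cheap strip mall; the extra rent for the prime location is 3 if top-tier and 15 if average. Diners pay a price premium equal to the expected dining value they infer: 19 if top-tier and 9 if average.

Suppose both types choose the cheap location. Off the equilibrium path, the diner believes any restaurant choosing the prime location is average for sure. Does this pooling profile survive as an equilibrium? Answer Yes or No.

On path, the diner holds the prior and pays 7/10·19 + 3/10·9 = 16. Off path (the prime location), believing average, it pays 9.
top-tier: the cheap location nets 16; the prime location nets 9 − 3 = 6. top-tier stays.
average: the cheap location nets 16; the prime location nets 9 − 15 = -6. average stays.
No type deviates, so pooling is sustained.

Yes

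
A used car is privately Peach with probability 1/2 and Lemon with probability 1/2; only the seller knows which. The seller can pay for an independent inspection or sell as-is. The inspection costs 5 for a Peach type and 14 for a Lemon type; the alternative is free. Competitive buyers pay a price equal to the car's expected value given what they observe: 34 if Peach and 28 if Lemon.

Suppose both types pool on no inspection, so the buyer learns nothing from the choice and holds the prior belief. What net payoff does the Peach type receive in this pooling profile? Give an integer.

31

Pooled price = 1/2·34 + 1/2·28 = 31.
Peach pays no cost for no inspection, so net payoff = 31.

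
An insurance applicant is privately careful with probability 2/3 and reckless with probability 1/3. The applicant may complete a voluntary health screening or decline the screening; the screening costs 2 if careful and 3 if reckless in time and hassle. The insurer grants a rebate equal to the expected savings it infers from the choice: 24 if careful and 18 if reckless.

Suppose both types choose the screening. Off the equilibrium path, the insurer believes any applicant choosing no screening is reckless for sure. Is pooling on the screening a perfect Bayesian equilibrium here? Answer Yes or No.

Yes

On path, the insurer holds the prior and pays 2/3·24 + 1/3·18 = 22. Off path (no screening), believing reckless, it pays 18.
careful: the screening nets 22 − 2 = 20; no screening nets 18. careful stays.
reckless: the screening nets 22 − 3 = 19; no screening nets 18. reckless stays.
No type deviates, so pooling is sustained.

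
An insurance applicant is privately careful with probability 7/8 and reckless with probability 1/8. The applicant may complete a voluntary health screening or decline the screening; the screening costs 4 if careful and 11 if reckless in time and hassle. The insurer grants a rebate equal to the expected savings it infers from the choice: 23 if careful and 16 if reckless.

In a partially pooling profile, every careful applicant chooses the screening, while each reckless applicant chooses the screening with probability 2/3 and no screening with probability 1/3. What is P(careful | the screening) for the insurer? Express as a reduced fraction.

P(the screening) = (7/8)·1 + (1/8)·(2/3) = 23/24.
By Bayes' rule, P(careful | the screening) = (7/8) / (23/24) = 21/23.

21/23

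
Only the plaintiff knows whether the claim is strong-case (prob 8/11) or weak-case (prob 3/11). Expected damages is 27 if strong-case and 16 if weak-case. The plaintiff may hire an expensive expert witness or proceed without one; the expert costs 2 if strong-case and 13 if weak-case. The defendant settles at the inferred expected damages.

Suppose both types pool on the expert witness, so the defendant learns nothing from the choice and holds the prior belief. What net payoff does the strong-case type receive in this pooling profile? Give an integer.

22

Pooled settlement = 8/11·27 + 3/11·16 = 24.
strong-case pays cost 2 for the expert witness, so net payoff = 24 − 2 = 22.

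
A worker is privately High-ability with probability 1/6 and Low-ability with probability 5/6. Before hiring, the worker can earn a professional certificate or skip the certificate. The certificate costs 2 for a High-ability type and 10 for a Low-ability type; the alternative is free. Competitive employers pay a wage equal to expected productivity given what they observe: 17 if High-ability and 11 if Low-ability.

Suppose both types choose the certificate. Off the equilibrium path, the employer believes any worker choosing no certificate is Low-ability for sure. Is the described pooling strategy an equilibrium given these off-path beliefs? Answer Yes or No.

On path, the employer holds the prior and pays 1/6·17 + 5/6·11 = 12. Off path (no certificate), believing Low-ability, it pays 11.
High-ability: the certificate nets 12 − 2 = 10; no certificate nets 11. High-ability would deviate.
Low-ability: the certificate nets 12 − 10 = 2; no certificate nets 11. Low-ability would deviate.
A type deviates, so pooling fails.

No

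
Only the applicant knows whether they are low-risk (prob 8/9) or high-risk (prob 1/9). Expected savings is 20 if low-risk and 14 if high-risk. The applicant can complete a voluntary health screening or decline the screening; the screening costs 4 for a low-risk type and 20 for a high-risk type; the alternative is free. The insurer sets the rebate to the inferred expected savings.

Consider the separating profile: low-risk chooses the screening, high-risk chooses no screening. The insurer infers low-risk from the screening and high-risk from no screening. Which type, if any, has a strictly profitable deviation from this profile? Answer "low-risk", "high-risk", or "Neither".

Neither

The screening pays 20; no screening pays 14.
low-risk: assigned the screening, nets 20 − 4 = 16; deviating to no screening nets 14.
high-risk: assigned no screening, nets 14; deviating to the screening nets 20 − 20 = 0.
Both types strictly prefer their assigned action; no profitable deviation.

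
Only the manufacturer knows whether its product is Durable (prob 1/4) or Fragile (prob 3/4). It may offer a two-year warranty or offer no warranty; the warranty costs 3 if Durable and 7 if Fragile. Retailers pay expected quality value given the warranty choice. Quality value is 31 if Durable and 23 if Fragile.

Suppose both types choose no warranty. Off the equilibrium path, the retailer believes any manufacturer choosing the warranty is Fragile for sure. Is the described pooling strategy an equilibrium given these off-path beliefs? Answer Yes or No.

Yes

On path, the retailer holds the prior and pays 1/4·31 + 3/4·23 = 25. Off path (the warranty), believing Fragile, it pays 23.
Durable: no warranty nets 25; the warranty nets 23 − 3 = 20. Durable stays.
Fragile: no warranty nets 25; the warranty nets 23 − 7 = 16. Fragile stays.
No type deviates, so pooling is sustained.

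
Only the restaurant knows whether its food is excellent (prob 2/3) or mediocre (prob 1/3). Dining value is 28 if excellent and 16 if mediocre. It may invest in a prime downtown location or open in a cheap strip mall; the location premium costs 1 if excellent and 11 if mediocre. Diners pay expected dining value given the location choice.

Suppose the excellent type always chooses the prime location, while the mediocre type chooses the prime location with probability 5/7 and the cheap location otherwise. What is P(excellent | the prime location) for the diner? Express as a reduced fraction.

P(the prime location) = (2/3)·1 + (1/3)·(5/7) = 19/21.
By Bayes' rule, P(excellent | the prime location) = (2/3) / (19/21) = 14/19.

14/19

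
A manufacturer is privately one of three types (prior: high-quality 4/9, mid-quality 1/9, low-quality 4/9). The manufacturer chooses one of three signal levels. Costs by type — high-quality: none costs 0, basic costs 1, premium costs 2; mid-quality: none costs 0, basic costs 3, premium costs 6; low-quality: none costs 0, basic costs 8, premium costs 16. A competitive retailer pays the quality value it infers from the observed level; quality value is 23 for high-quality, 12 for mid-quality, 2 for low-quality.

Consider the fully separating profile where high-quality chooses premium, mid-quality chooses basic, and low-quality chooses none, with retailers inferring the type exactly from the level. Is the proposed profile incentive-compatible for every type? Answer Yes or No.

No

Separating prices: premium → 23, basic → 12, none → 2.
high-quality (assigned premium): none: 2 − 0 = 2; basic: 12 − 1 = 11; premium: 23 − 2 = 21. high-quality stays.
mid-quality (assigned basic): none: 2 − 0 = 2; basic: 12 − 3 = 9; premium: 23 − 6 = 17. mid-quality prefers premium.
low-quality (assigned none): none: 2 − 0 = 2; basic: 12 − 8 = 4; premium: 23 − 16 = 7. low-quality prefers premium.
At least one type deviates; the separating profile fails.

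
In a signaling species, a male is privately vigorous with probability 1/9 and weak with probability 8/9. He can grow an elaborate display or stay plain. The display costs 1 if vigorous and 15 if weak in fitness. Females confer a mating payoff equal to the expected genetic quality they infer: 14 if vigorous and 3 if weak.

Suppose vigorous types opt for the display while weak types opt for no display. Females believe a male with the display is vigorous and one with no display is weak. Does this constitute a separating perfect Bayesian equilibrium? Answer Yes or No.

Yes

Under these beliefs, the display earns mating payoff 14 and no display earns mating payoff 3.
vigorous: the display nets 14 − 1 = 13; no display nets 3. vigorous prefers the display.
weak: the display nets 14 − 15 = -1; no display nets 3. weak prefers no display.
Neither type deviates, so the separating profile is an equilibrium.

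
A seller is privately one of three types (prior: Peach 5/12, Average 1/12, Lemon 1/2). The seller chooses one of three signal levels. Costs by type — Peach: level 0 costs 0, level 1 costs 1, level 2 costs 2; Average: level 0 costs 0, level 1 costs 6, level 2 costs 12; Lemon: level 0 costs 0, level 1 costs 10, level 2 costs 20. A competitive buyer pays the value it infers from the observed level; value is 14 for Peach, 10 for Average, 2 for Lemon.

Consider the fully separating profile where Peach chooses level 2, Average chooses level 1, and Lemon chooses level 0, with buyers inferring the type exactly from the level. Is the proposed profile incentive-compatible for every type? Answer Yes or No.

Yes

Separating prices: level 2 → 14, level 1 → 10, level 0 → 2.
Peach (assigned level 2): level 0: 2 − 0 = 2; level 1: 10 − 1 = 9; level 2: 14 − 2 = 12. Peach stays.
Average (assigned level 1): level 0: 2 − 0 = 2; level 1: 10 − 6 = 4; level 2: 14 − 12 = 2. Average stays.
Lemon (assigned level 0): level 0: 2 − 0 = 2; level 1: 10 − 10 = 0; level 2: 14 − 20 = -6. Lemon stays.
Every type prefers its assigned level; separation holds.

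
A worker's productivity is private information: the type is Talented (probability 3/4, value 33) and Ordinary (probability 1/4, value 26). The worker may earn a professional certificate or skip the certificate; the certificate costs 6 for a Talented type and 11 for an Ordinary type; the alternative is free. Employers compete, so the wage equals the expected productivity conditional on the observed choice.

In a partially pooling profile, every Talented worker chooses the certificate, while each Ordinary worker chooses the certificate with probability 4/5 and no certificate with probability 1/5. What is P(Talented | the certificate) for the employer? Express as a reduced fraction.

15/19

P(the certificate) = (3/4)·1 + (1/4)·(4/5) = 19/20.
By Bayes' rule, P(Talented | the certificate) = (3/4) / (19/20) = 15/19.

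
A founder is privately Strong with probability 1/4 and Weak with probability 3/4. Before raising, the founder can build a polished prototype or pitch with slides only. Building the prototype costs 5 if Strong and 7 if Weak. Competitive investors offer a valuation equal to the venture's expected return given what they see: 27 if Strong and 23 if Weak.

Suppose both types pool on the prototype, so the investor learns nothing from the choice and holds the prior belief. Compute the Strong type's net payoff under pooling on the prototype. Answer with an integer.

Pooled valuation = 1/4·27 + 3/4·23 = 24.
Strong pays cost 5 for the prototype, so net payoff = 24 − 5 = 19.

19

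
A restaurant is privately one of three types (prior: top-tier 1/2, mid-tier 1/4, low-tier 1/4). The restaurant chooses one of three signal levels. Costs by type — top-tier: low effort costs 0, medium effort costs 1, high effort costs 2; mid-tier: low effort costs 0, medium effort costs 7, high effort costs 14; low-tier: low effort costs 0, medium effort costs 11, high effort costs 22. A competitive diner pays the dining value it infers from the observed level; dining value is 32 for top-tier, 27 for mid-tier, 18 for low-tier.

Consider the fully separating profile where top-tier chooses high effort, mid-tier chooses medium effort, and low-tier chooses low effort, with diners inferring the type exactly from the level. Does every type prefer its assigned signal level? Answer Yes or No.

Separating price premiums: high effort → 32, medium effort → 27, low effort → 18.
top-tier (assigned high effort): low effort: 18 − 0 = 18; medium effort: 27 − 1 = 26; high effort: 32 − 2 = 30. top-tier stays.
mid-tier (assigned medium effort): low effort: 18 − 0 = 18; medium effort: 27 − 7 = 20; high effort: 32 − 14 = 18. mid-tier stays.
low-tier (assigned low effort): low effort: 18 − 0 = 18; medium effort: 27 − 11 = 16; high effort: 32 − 22 = 10. low-tier stays.
Every type prefers its assigned level; separation holds.

Yes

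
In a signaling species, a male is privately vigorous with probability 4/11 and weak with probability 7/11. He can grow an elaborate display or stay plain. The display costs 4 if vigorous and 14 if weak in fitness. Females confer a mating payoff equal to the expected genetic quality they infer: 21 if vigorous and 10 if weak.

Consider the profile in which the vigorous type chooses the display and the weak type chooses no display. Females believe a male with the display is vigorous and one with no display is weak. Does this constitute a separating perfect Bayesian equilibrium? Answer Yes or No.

Yes

Under these beliefs, the display earns mating payoff 21 and no display earns mating payoff 10.
vigorous: the display nets 21 − 4 = 17; no display nets 10. vigorous prefers the display.
weak: the display nets 21 − 14 = 7; no display nets 10. weak prefers no display.
Neither type deviates, so the separating profile is an equilibrium.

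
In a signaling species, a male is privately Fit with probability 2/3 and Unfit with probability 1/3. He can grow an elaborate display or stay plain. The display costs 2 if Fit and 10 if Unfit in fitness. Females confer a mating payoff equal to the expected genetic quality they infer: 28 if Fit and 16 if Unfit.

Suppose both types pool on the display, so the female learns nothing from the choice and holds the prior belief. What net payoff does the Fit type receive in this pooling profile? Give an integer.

Pooled mating payoff = 2/3·28 + 1/3·16 = 24.
Fit pays cost 2 for the display, so net payoff = 24 − 2 = 22.

22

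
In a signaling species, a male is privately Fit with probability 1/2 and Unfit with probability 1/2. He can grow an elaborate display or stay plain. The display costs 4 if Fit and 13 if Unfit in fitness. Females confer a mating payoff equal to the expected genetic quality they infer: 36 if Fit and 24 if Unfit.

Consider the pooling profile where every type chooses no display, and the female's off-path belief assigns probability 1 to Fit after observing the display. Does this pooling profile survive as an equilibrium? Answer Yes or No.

No

On path, the female holds the prior and pays 1/2·36 + 1/2·24 = 30. Off path (the display), believing Fit, it pays 36.
Fit: no display nets 30; the display nets 36 − 4 = 32. Fit would deviate.
Unfit: no display nets 30; the display nets 36 − 13 = 23. Unfit stays.
A type deviates, so pooling fails.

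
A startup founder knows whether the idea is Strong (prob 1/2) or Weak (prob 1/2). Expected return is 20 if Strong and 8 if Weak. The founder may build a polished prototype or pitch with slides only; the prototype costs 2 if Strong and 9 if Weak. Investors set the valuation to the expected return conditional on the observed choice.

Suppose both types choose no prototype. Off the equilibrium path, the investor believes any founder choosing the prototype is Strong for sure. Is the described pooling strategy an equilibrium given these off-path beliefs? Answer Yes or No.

On path, the investor holds the prior and pays 1/2·20 + 1/2·8 = 14. Off path (the prototype), believing Strong, it pays 20.
Strong: no prototype nets 14; the prototype nets 20 − 2 = 18. Strong would deviate.
Weak: no prototype nets 14; the prototype nets 20 − 9 = 11. Weak stays.
A type deviates, so pooling fails.

No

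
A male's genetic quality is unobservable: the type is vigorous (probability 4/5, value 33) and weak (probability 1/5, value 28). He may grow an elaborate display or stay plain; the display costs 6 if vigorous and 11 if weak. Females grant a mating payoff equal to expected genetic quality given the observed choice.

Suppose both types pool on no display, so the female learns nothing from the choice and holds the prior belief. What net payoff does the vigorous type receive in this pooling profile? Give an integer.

32

Pooled mating payoff = 4/5·33 + 1/5·28 = 32.
vigorous pays no cost for no display, so net payoff = 32.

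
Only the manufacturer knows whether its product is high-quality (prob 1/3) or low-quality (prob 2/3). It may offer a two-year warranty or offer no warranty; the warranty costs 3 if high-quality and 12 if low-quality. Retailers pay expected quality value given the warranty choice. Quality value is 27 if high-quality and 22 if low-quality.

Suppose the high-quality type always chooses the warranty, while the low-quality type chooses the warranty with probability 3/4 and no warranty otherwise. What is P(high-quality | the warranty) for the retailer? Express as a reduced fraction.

2/5

P(the warranty) = (1/3)·1 + (2/3)·(3/4) = 5/6.
By Bayes' rule, P(high-quality | the warranty) = (1/3) / (5/6) = 2/5.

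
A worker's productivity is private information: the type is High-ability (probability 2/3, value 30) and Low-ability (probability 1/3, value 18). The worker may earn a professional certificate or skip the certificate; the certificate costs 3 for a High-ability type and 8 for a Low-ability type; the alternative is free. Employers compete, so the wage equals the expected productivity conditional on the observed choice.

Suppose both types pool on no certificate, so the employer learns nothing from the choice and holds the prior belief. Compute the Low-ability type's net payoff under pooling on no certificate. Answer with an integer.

26

Pooled wage = 2/3·30 + 1/3·18 = 26.
Low-ability pays no cost for no certificate, so net payoff = 26.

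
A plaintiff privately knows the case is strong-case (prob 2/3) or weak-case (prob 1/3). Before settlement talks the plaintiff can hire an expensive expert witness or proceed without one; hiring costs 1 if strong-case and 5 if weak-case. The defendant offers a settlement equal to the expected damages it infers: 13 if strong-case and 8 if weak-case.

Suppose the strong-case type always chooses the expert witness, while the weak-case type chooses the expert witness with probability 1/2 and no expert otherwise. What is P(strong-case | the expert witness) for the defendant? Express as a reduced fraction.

4/5

P(the expert witness) = (2/3)·1 + (1/3)·(1/2) = 5/6.
By Bayes' rule, P(strong-case | the expert witness) = (2/3) / (5/6) = 4/5.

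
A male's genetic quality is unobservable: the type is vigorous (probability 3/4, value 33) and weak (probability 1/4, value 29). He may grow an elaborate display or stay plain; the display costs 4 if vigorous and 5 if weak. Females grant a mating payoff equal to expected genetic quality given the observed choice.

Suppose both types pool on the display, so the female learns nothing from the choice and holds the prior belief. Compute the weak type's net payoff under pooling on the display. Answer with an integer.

Pooled mating payoff = 3/4·33 + 1/4·29 = 32.
weak pays cost 5 for the display, so net payoff = 32 − 5 = 27.

27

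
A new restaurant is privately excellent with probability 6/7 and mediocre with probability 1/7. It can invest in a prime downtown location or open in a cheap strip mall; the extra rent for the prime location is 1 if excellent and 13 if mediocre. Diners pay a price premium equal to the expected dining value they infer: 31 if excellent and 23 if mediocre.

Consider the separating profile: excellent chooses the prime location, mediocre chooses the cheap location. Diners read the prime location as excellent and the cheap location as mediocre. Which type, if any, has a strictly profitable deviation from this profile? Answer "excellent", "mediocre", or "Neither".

The prime location pays 31; the cheap location pays 23.
excellent: assigned the prime location, nets 31 − 1 = 30; deviating to the cheap location nets 23.
mediocre: assigned the cheap location, nets 23; deviating to the prime location nets 31 − 13 = 18.
Both types strictly prefer their assigned action; no profitable deviation.

Neither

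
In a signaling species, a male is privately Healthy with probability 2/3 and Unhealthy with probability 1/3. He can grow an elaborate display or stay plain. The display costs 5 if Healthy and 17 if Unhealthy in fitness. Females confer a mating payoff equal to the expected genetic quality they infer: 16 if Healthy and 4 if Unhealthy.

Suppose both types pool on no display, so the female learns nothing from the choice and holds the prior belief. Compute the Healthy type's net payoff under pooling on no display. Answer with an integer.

12

Pooled mating payoff = 2/3·16 + 1/3·4 = 12.
Healthy pays no cost for no display, so net payoff = 12.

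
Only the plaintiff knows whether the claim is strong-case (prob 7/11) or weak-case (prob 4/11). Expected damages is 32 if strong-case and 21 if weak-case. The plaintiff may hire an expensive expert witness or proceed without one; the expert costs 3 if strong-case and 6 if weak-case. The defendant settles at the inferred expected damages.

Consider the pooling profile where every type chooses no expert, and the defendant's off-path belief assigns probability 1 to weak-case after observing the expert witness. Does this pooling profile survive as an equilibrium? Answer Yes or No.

Yes

On path, the defendant holds the prior and pays 7/11·32 + 4/11·21 = 28. Off path (the expert witness), believing weak-case, it pays 21.
strong-case: no expert nets 28; the expert witness nets 21 − 3 = 18. strong-case stays.
weak-case: no expert nets 28; the expert witness nets 21 − 6 = 15. weak-case stays.
No type deviates, so pooling is sustained.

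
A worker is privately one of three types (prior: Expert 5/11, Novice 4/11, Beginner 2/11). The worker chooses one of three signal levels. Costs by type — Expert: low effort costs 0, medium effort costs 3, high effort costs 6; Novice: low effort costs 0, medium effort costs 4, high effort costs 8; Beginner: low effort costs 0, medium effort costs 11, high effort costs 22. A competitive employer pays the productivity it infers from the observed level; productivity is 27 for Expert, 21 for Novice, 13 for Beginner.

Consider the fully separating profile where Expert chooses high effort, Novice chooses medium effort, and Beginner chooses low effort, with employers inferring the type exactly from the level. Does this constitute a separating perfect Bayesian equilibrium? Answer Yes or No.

Separating wages: high effort → 27, medium effort → 21, low effort → 13.
Expert (assigned high effort): low effort: 13 − 0 = 13; medium effort: 21 − 3 = 18; high effort: 27 − 6 = 21. Expert stays.
Novice (assigned medium effort): low effort: 13 − 0 = 13; medium effort: 21 − 4 = 17; high effort: 27 − 8 = 19. Novice prefers high effort.
Beginner (assigned low effort): low effort: 13 − 0 = 13; medium effort: 21 − 11 = 10; high effort: 27 − 22 = 5. Beginner stays.
At least one type deviates; the separating profile fails.

No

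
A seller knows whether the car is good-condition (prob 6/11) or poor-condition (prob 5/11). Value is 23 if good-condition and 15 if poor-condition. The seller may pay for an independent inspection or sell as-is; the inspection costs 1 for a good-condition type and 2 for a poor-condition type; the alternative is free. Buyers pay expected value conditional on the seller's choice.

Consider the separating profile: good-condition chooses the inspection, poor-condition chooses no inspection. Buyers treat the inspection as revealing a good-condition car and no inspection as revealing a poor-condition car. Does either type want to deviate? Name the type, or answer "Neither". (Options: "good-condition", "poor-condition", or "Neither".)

The inspection pays 23; no inspection pays 15.
good-condition: assigned the inspection, nets 23 − 1 = 22; deviating to no inspection nets 15.
poor-condition: assigned no inspection, nets 15; deviating to the inspection nets 23 − 2 = 21.
The poor-condition type gains 6 by deviating.

poor-condition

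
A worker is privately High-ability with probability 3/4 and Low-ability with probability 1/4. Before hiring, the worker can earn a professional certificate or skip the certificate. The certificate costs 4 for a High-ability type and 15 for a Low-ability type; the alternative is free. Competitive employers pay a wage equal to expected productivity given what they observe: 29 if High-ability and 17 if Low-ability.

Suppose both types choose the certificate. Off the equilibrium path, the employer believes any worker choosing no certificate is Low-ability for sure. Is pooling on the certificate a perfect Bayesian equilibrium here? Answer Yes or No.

On path, the employer holds the prior and pays 3/4·29 + 1/4·17 = 26. Off path (no certificate), believing Low-ability, it pays 17.
High-ability: the certificate nets 26 − 4 = 22; no certificate nets 17. High-ability stays.
Low-ability: the certificate nets 26 − 15 = 11; no certificate nets 17. Low-ability would deviate.
A type deviates, so pooling fails.

No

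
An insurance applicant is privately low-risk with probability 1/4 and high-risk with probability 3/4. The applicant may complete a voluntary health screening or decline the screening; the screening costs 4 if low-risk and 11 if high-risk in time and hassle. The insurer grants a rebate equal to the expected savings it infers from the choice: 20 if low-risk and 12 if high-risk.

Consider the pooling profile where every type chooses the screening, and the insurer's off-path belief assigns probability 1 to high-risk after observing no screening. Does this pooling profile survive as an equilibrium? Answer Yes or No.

On path, the insurer holds the prior and pays 1/4·20 + 3/4·12 = 14. Off path (no screening), believing high-risk, it pays 12.
low-risk: the screening nets 14 − 4 = 10; no screening nets 12. low-risk would deviate.
high-risk: the screening nets 14 − 11 = 3; no screening nets 12. high-risk would deviate.
A type deviates, so pooling fails.

No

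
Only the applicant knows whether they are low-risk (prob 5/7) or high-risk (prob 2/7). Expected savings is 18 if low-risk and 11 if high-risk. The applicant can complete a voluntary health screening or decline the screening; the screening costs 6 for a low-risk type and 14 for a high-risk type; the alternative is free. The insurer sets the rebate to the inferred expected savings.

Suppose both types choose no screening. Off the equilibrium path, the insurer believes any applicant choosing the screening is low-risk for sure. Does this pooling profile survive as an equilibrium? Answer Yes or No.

On path, the insurer holds the prior and pays 5/7·18 + 2/7·11 = 16. Off path (the screening), believing low-risk, it pays 18.
low-risk: no screening nets 16; the screening nets 18 − 6 = 12. low-risk stays.
high-risk: no screening nets 16; the screening nets 18 − 14 = 4. high-risk stays.
No type deviates, so pooling is sustained.

Yes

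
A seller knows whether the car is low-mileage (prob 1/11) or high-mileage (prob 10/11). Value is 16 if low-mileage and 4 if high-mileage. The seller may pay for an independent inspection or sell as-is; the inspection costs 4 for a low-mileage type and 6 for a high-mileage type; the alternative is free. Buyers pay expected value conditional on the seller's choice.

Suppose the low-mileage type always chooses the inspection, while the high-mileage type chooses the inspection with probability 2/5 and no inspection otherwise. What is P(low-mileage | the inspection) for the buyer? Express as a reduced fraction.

P(the inspection) = (1/11)·1 + (10/11)·(2/5) = 5/11.
By Bayes' rule, P(low-mileage | the inspection) = (1/11) / (5/11) = 1/5.

1/5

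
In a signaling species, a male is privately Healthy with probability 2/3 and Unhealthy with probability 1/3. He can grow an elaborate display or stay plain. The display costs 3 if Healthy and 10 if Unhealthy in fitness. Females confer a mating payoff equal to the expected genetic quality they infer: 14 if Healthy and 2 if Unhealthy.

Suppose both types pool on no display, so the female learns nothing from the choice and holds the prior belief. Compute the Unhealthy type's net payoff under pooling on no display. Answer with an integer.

Pooled mating payoff = 2/3·14 + 1/3·2 = 10.
Unhealthy pays no cost for no display, so net payoff = 10.

10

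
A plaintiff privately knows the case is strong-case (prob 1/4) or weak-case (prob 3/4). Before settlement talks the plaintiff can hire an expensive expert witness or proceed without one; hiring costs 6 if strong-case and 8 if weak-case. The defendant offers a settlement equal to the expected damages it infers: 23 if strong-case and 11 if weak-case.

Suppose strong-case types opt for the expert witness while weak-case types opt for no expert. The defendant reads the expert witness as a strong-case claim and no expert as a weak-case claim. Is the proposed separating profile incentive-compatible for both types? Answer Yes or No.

No

Under these beliefs, the expert witness earns settlement 23 and no expert earns settlement 11.
strong-case: the expert witness nets 23 − 6 = 17; no expert nets 11. strong-case prefers the expert witness.
weak-case: the expert witness nets 23 − 8 = 15; no expert nets 11. weak-case would deviate to the expert witness.
weak-case has a profitable deviation, so the profile is not an equilibrium.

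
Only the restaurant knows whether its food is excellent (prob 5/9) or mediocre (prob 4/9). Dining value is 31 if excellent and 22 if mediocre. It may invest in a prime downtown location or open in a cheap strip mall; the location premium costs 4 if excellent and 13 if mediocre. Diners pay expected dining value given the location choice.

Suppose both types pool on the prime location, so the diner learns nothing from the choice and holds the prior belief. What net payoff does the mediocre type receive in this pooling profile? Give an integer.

Pooled price premium = 5/9·31 + 4/9·22 = 27.
mediocre pays cost 13 for the prime location, so net payoff = 27 − 13 = 14.

14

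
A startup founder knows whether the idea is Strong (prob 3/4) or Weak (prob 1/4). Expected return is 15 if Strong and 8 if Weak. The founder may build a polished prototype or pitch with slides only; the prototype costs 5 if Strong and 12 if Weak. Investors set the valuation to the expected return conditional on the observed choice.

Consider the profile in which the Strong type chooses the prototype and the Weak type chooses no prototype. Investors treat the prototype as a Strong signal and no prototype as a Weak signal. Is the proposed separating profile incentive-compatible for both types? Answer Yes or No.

Yes

Under these beliefs, the prototype earns valuation 15 and no prototype earns valuation 8.
Strong: the prototype nets 15 − 5 = 10; no prototype nets 8. Strong prefers the prototype.
Weak: the prototype nets 15 − 12 = 3; no prototype nets 8. Weak prefers no prototype.
Neither type deviates, so the separating profile is an equilibrium.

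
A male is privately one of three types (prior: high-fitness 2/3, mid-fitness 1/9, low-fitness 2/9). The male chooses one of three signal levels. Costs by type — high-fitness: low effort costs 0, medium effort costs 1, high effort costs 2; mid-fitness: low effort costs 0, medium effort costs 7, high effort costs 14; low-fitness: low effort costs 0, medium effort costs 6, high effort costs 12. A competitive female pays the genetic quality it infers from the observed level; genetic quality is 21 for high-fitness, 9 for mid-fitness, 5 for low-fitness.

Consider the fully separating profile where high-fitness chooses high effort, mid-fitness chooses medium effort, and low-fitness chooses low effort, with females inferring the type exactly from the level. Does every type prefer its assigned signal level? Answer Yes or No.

Separating mating payoffs: high effort → 21, medium effort → 9, low effort → 5.
high-fitness (assigned high effort): low effort: 5 − 0 = 5; medium effort: 9 − 1 = 8; high effort: 21 − 2 = 19. high-fitness stays.
mid-fitness (assigned medium effort): low effort: 5 − 0 = 5; medium effort: 9 − 7 = 2; high effort: 21 − 14 = 7. mid-fitness prefers high effort.
low-fitness (assigned low effort): low effort: 5 − 0 = 5; medium effort: 9 − 6 = 3; high effort: 21 − 12 = 9. low-fitness prefers high effort.
At least one type deviates; the separating profile fails.

No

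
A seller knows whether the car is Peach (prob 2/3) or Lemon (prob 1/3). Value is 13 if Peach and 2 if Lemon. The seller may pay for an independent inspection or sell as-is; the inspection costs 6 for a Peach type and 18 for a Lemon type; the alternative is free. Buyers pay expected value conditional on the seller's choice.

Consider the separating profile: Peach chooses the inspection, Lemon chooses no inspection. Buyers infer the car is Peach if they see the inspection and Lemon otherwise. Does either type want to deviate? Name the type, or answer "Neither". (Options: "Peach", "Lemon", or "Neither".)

Neither

The inspection pays 13; no inspection pays 2.
Peach: assigned the inspection, nets 13 − 6 = 7; deviating to no inspection nets 2.
Lemon: assigned no inspection, nets 2; deviating to the inspection nets 13 − 18 = -5.
Both types strictly prefer their assigned action; no profitable deviation.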